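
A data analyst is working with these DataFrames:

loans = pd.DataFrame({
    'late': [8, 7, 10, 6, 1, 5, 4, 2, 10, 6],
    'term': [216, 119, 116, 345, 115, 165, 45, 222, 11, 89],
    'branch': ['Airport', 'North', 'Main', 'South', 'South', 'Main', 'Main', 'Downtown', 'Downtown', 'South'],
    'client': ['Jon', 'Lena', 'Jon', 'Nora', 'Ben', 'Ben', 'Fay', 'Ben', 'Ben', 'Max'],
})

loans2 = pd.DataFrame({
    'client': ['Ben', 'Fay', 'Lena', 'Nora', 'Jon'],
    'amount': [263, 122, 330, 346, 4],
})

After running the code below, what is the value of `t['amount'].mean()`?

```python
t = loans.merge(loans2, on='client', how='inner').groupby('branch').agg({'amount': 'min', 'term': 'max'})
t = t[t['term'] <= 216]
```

112.666666667

merge on 'client' (how='inner') → 9 rows:
   late  term    branch client  amount
0     8   216   Airport    Jon       4
1     7   119     North   Lena     330
2    10   116      Main    Jon       4
3     6   345     South   Nora     346
4     1   115     South    Ben     263
5     5   165      Main    Ben     263
6     4    45      Main    Fay     122
7     2   222  Downtown    Ben     263
8    10    11  Downtown    Ben     263
group by branch: min(amount), max(term):
          amount  term
branch                
Airport        4   216
Downtown     263   222
Main           4   165
North        330   119
South        263   345
filter rows where term <= 216:
         amount  term
branch               
Airport       4   216
Main          4   165
North       330   119
Then the mean of column 'amount': 112.666666667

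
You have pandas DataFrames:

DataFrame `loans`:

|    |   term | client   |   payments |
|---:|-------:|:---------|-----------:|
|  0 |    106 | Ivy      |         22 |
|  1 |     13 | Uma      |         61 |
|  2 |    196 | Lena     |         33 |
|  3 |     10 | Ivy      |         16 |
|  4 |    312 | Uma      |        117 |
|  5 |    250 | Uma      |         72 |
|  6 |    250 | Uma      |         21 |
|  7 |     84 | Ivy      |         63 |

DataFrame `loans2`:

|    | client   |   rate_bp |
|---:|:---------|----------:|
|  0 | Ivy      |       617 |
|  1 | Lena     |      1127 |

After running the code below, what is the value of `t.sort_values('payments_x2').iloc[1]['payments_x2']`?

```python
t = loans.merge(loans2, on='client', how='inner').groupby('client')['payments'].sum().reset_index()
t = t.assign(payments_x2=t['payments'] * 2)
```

merge on 'client' (how='inner') → 4 rows:
   term client  payments  rate_bp
0   106    Ivy        22      617
1   196   Lena        33     1127
2    10    Ivy        16      617
3    84    Ivy        63      617
group by client, sum of payments:
client
Ivy     101
Lena     33
Name: payments, dtype: int64
reset_index():
  client  payments
0    Ivy       101
1   Lena        33
add column payments_x2 = t['payments'] * 2:
  client  payments  payments_x2
0    Ivy       101          202
1   Lena        33           66
sort by payments_x2:
  client  payments  payments_x2
1   Lena        33           66
0    Ivy       101          202

202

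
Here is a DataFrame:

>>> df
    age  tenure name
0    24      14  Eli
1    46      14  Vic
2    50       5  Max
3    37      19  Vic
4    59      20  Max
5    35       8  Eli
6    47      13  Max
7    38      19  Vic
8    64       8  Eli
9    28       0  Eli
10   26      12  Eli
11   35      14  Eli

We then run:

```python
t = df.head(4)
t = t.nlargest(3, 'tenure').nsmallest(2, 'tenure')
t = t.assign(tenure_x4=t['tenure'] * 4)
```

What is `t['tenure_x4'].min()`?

take first 4 rows:
   age  tenure name
0   24      14  Eli
1   46      14  Vic
2   50       5  Max
3   37      19  Vic
take 3 rows with largest tenure:
   age  tenure name
3   37      19  Vic
0   24      14  Eli
1   46      14  Vic
take 2 rows with smallest tenure:
   age  tenure name
0   24      14  Eli
1   46      14  Vic
add column tenure_x4 = t['tenure'] * 4:
   age  tenure name  tenure_x4
0   24      14  Eli         56
1   46      14  Vic         56
min of column 'tenure_x4' → 56

56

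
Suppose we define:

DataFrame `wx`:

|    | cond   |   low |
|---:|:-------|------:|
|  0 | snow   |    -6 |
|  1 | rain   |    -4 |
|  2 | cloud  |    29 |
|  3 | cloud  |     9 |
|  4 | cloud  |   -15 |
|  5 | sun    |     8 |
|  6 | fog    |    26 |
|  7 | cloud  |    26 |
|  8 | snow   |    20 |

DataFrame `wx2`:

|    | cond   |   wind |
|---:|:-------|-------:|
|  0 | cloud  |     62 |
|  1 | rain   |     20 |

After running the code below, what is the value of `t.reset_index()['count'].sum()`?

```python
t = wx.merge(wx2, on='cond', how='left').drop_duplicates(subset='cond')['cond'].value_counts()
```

merge on 'cond' (how='left') → 9 rows:
    cond  low  wind
0   snow   -6   NaN
1   rain   -4  20.0
2  cloud   29  62.0
3  cloud    9  62.0
4  cloud  -15  62.0
5    sun    8   NaN
6    fog   26   NaN
7  cloud   26  62.0
8   snow   20   NaN
drop duplicate cond (keep=first):
    cond  low  wind
0   snow   -6   NaN
1   rain   -4  20.0
2  cloud   29  62.0
5    sun    8   NaN
6    fog   26   NaN
value_counts of cond:
cond
snow     1
rain     1
cloud    1
sun      1
fog      1
Name: count, dtype: int64
reset_index():
    cond  count
0   snow      1
1   rain      1
2  cloud      1
3    sun      1
4    fog      1
Reading off the sum of column 'count', we get 5.

5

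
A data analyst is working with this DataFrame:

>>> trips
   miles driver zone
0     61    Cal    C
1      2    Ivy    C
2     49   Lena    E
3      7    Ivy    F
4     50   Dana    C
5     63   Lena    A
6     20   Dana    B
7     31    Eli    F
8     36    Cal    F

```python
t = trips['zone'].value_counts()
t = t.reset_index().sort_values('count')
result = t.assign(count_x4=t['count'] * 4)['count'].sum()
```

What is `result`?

9

value_counts of zone:
zone
C    3
F    3
E    1
A    1
B    1
Name: count, dtype: int64
reset_index():
  zone  count
0    C      3
1    F      3
2    E      1
3    A      1
4    B      1
sort by count:
  zone  count
2    E      1
3    A      1
4    B      1
0    C      3
1    F      3
add column count_x4 = t['count'] * 4:
  zone  count  count_x4
2    E      1         4
3    A      1         4
4    B      1         4
0    C      3        12
1    F      3        12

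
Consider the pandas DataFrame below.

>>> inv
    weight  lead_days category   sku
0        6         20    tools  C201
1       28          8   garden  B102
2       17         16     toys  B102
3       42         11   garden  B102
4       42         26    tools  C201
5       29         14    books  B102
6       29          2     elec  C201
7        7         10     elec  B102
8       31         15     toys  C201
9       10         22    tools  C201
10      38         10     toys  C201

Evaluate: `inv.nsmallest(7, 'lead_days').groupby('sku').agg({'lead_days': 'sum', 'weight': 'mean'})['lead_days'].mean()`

take 7 rows with smallest lead_days:
    weight  lead_days category   sku
6       29          2     elec  C201
1       28          8   garden  B102
7        7         10     elec  B102
10      38         10     toys  C201
3       42         11   garden  B102
5       29         14    books  B102
8       31         15     toys  C201
group by sku: sum(lead_days), mean(weight):
      lead_days     weight
sku                       
B102         43  26.500000
C201         27  32.666667
Finally, mean of column 'lead_days' = 35.0.

35.0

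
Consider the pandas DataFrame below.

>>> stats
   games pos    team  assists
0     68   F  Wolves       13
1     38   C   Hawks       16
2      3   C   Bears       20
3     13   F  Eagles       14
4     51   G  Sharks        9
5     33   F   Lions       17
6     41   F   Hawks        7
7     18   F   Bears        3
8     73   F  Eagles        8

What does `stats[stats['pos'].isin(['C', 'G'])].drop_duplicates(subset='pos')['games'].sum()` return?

89

filter rows where pos in ['C', 'G']:
   games pos    team  assists
1     38   C   Hawks       16
2      3   C   Bears       20
4     51   G  Sharks        9
drop duplicate pos (keep=first):
   games pos    team  assists
1     38   C   Hawks       16
4     51   G  Sharks        9
Reading off the sum of column 'games', we get 89.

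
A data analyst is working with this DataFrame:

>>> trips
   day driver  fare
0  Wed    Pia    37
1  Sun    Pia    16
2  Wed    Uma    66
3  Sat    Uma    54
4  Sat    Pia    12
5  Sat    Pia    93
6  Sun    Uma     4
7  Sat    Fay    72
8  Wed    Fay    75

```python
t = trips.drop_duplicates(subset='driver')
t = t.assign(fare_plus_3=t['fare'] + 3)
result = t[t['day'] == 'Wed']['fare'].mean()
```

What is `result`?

drop duplicate driver (keep=first):
   day driver  fare
0  Wed    Pia    37
2  Wed    Uma    66
7  Sat    Fay    72
add column fare_plus_3 = t['fare'] + 3:
   day driver  fare  fare_plus_3
0  Wed    Pia    37           40
2  Wed    Uma    66           69
7  Sat    Fay    72           75
filter rows where day == 'Wed':
   day driver  fare  fare_plus_3
0  Wed    Pia    37           40
2  Wed    Uma    66           69

51.5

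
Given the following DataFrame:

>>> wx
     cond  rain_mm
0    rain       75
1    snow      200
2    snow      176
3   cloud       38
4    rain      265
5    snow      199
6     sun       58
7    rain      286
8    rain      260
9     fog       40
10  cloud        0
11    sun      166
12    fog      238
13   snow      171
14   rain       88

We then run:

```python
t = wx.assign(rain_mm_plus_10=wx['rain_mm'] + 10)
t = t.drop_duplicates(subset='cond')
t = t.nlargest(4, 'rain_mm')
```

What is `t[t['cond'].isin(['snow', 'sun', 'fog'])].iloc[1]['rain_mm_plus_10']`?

add column rain_mm_plus_10 = wx['rain_mm'] + 10:
     cond  rain_mm  rain_mm_plus_10
0    rain       75               85
1    snow      200              210
2    snow      176              186
3   cloud       38               48
4    rain      265              275
5    snow      199              209
6     sun       58               68
7    rain      286              296
8    rain      260              270
9     fog       40               50
10  cloud        0               10
11    sun      166              176
12    fog      238              248
13   snow      171              181
14   rain       88               98
drop duplicate cond (keep=first):
    cond  rain_mm  rain_mm_plus_10
0   rain       75               85
1   snow      200              210
3  cloud       38               48
6    sun       58               68
9    fog       40               50
take 4 rows with largest rain_mm:
   cond  rain_mm  rain_mm_plus_10
1  snow      200              210
0  rain       75               85
6   sun       58               68
9   fog       40               50
filter rows where cond in ['snow', 'sun', 'fog']:
   cond  rain_mm  rain_mm_plus_10
1  snow      200              210
6   sun       58               68
9   fog       40               50

68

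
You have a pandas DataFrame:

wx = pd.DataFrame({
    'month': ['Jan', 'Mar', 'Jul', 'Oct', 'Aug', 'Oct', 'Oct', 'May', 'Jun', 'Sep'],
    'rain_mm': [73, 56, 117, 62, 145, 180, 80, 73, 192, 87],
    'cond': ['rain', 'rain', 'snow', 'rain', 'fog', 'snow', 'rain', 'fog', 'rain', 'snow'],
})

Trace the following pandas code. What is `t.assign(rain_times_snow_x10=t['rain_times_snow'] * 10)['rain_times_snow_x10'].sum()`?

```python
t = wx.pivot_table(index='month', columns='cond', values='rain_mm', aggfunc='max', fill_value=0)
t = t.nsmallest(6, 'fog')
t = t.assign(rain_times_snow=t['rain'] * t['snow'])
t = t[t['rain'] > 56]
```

144000

pivot: rows=month, cols=cond, max(rain_mm):
cond   fog  rain  snow
month                 
Aug    145     0     0
Jan      0    73     0
Jul      0     0   117
Jun      0   192     0
Mar      0    56     0
May     73     0     0
Oct      0    80   180
Sep      0     0    87
take 6 rows with smallest fog:
cond   fog  rain  snow
month                 
Jan      0    73     0
Jul      0     0   117
Jun      0   192     0
Mar      0    56     0
Oct      0    80   180
Sep      0     0    87
add column rain_times_snow = t['rain'] * t['snow']:
cond   fog  rain  snow  rain_times_snow
month                                  
Jan      0    73     0                0
Jul      0     0   117                0
Jun      0   192     0                0
Mar      0    56     0                0
Oct      0    80   180            14400
Sep      0     0    87                0
filter rows where rain > 56:
cond   fog  rain  snow  rain_times_snow
month                                  
Jan      0    73     0                0
Jun      0   192     0                0
Oct      0    80   180            14400
add column rain_times_snow_x10 = t['rain_times_snow'] * 10:
cond   fog  rain  snow  rain_times_snow  rain_times_snow_x10
month                                                       
Jan      0    73     0                0                    0
Jun      0   192     0                0                    0
Oct      0    80   180            14400               144000
Hence 144000.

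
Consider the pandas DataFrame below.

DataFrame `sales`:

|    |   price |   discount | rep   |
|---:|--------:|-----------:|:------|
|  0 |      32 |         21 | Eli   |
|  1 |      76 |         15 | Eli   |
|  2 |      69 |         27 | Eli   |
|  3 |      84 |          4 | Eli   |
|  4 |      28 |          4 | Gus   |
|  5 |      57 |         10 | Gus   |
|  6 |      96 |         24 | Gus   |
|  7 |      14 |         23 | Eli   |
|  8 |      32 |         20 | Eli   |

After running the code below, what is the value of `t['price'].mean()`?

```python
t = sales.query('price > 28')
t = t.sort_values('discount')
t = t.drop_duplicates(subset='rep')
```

filter rows where price > 28:
   price  discount  rep
0     32        21  Eli
1     76        15  Eli
2     69        27  Eli
3     84         4  Eli
5     57        10  Gus
6     96        24  Gus
8     32        20  Eli
sort by discount:
   price  discount  rep
3     84         4  Eli
5     57        10  Gus
1     76        15  Eli
8     32        20  Eli
0     32        21  Eli
6     96        24  Gus
2     69        27  Eli
drop duplicate rep (keep=first):
   price  discount  rep
3     84         4  Eli
5     57        10  Gus
So mean() = 70.5.

70.5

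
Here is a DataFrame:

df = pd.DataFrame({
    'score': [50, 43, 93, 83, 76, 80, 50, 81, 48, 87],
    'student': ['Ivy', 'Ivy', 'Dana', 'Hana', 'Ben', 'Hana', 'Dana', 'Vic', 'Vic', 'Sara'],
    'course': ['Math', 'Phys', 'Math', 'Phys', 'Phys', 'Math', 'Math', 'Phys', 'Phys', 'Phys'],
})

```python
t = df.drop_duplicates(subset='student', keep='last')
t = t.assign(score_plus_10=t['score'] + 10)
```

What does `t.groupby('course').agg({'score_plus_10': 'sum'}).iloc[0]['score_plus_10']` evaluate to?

drop duplicate student (keep=last):
   score student course
1     43     Ivy   Phys
4     76     Ben   Phys
5     80    Hana   Math
6     50    Dana   Math
8     48     Vic   Phys
9     87    Sara   Phys
add column score_plus_10 = t['score'] + 10:
   score student course  score_plus_10
1     43     Ivy   Phys             53
4     76     Ben   Phys             86
5     80    Hana   Math             90
6     50    Dana   Math             60
8     48     Vic   Phys             58
9     87    Sara   Phys             97
group by course, sum of score_plus_10:
        score_plus_10
course               
Math              150
Phys              294
Taking the value at position 0, column 'score_plus_10' gives 150.

150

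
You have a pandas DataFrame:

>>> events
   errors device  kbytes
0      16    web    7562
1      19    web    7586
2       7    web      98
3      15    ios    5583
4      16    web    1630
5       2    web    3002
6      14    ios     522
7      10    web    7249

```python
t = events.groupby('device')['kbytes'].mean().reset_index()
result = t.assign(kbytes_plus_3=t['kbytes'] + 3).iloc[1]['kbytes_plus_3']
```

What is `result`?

group by device, mean of kbytes:
device
ios    3052.500000
web    4521.166667
Name: kbytes, dtype: float64
reset_index():
  device       kbytes
0    ios  3052.500000
1    web  4521.166667
add column kbytes_plus_3 = t['kbytes'] + 3:
  device       kbytes  kbytes_plus_3
0    ios  3052.500000    3055.500000
1    web  4521.166667    4524.166667

4524.16666667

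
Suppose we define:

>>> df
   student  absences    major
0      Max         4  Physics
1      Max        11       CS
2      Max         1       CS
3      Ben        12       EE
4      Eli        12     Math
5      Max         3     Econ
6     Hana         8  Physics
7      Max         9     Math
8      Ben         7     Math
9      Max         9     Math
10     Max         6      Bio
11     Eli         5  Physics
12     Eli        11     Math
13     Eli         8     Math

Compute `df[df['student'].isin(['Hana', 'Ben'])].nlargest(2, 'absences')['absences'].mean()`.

filter rows where student in ['Hana', 'Ben']:
  student  absences    major
3     Ben        12       EE
6    Hana         8  Physics
8     Ben         7     Math
take 2 rows with largest absences:
  student  absences    major
3     Ben        12       EE
6    Hana         8  Physics

10.0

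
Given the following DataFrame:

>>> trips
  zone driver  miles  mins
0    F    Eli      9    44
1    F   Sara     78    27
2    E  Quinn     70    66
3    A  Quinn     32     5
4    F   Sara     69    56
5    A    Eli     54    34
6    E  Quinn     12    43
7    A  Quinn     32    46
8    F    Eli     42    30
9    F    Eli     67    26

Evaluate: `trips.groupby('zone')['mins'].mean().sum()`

group by zone, mean of mins:
zone
A    28.333333
E    54.500000
F    36.600000
Name: mins, dtype: float64

119.433333333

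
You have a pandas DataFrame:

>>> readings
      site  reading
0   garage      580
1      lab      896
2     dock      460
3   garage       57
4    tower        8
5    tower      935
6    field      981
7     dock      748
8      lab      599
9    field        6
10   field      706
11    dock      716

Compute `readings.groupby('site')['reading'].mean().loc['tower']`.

group by site, mean of reading:
site
dock      641.333333
field     564.333333
garage    318.500000
lab       747.500000
tower     471.500000
Name: reading, dtype: float64

471.5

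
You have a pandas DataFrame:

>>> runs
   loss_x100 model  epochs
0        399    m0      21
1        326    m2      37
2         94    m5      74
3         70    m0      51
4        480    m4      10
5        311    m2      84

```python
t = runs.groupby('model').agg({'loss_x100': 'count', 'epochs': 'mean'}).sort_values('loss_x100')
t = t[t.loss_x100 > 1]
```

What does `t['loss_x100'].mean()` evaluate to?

2.0

group by model: count(loss_x100), mean(epochs):
       loss_x100  epochs
model                   
m0             2    36.0
m2             2    60.5
m4             1    10.0
m5             1    74.0
sort by loss_x100:
       loss_x100  epochs
model                   
m4             1    10.0
m5             1    74.0
m0             2    36.0
m2             2    60.5
filter rows where loss_x100 > 1:
       loss_x100  epochs
model                   
m0             2    36.0
m2             2    60.5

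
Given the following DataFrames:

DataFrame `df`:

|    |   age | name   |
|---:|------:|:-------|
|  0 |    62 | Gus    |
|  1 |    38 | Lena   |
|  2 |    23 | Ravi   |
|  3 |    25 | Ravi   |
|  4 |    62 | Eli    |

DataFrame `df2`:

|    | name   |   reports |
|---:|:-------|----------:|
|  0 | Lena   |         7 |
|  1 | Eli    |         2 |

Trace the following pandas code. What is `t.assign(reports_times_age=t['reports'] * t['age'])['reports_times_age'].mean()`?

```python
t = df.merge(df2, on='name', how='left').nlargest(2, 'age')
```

124.0

merge on 'name' (how='left') → 5 rows:
   age  name  reports
0   62   Gus      NaN
1   38  Lena      7.0
2   23  Ravi      NaN
3   25  Ravi      NaN
4   62   Eli      2.0
take 2 rows with largest age:
   age name  reports
0   62  Gus      NaN
4   62  Eli      2.0
add column reports_times_age = t['reports'] * t['age']:
   age name  reports  reports_times_age
0   62  Gus      NaN                NaN
4   62  Eli      2.0              124.0
Hence 124.0.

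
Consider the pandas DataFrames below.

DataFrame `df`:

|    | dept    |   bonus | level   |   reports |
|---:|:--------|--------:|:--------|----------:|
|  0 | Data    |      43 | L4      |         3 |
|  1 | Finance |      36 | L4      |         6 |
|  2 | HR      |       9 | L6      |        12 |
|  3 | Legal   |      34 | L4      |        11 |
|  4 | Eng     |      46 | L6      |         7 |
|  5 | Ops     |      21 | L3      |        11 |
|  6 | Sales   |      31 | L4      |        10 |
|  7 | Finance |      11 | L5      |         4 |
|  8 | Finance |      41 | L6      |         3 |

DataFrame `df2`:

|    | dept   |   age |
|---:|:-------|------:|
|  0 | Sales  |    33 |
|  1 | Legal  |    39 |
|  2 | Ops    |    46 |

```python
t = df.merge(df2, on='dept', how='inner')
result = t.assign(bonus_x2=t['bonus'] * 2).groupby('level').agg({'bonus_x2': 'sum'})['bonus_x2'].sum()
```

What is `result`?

172

merge on 'dept' (how='inner') → 3 rows:
    dept  bonus level  reports  age
0  Legal     34    L4       11   39
1    Ops     21    L3       11   46
2  Sales     31    L4       10   33
add column bonus_x2 = t['bonus'] * 2:
    dept  bonus level  reports  age  bonus_x2
0  Legal     34    L4       11   39        68
1    Ops     21    L3       11   46        42
2  Sales     31    L4       10   33        62
group by level, sum of bonus_x2:
       bonus_x2
level          
L3           42
L4          130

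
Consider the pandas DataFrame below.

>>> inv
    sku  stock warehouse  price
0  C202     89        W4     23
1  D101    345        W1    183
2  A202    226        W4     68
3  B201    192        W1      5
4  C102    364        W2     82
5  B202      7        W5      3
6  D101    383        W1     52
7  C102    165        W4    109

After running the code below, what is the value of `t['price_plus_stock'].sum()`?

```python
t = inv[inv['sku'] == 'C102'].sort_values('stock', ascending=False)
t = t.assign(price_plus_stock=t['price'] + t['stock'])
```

720

filter rows where sku == 'C102':
    sku  stock warehouse  price
4  C102    364        W2     82
7  C102    165        W4    109
sort by stock descending:
    sku  stock warehouse  price
4  C102    364        W2     82
7  C102    165        W4    109
add column price_plus_stock = t['price'] + t['stock']:
    sku  stock warehouse  price  price_plus_stock
4  C102    364        W2     82               446
7  C102    165        W4    109               274
Hence 720.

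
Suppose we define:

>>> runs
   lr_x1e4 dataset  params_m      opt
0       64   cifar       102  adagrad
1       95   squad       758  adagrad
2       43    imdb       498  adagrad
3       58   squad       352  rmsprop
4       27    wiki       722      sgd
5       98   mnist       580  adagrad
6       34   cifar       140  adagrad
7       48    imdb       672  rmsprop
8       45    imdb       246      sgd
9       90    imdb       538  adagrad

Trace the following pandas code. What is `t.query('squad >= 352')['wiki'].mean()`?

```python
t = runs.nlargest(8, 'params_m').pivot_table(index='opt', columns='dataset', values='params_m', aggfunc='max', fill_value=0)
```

0.0

take 8 rows with largest params_m:
   lr_x1e4 dataset  params_m      opt
1       95   squad       758  adagrad
4       27    wiki       722      sgd
7       48    imdb       672  rmsprop
5       98   mnist       580  adagrad
9       90    imdb       538  adagrad
2       43    imdb       498  adagrad
3       58   squad       352  rmsprop
8       45    imdb       246      sgd
pivot: rows=opt, cols=dataset, max(params_m):
dataset  imdb  mnist  squad  wiki
opt                              
adagrad   538    580    758     0
rmsprop   672      0    352     0
sgd       246      0      0   722
filter rows where squad >= 352:
dataset  imdb  mnist  squad  wiki
opt                              
adagrad   538    580    758     0
rmsprop   672      0    352     0
Finally, mean of column 'wiki' = 0.0.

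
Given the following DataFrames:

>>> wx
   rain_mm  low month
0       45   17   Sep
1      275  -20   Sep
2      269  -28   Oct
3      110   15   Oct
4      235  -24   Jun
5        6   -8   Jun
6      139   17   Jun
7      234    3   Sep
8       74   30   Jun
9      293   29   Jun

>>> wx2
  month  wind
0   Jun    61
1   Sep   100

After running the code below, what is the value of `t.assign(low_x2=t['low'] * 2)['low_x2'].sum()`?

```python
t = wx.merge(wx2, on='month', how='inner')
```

merge on 'month' (how='inner') → 8 rows:
   rain_mm  low month  wind
0       45   17   Sep   100
1      275  -20   Sep   100
2      235  -24   Jun    61
3        6   -8   Jun    61
4      139   17   Jun    61
5      234    3   Sep   100
6       74   30   Jun    61
7      293   29   Jun    61
add column low_x2 = t['low'] * 2:
   rain_mm  low month  wind  low_x2
0       45   17   Sep   100      34
1      275  -20   Sep   100     -40
2      235  -24   Jun    61     -48
3        6   -8   Jun    61     -16
4      139   17   Jun    61      34
5      234    3   Sep   100       6
6       74   30   Jun    61      60
7      293   29   Jun    61      58
Hence 88.

88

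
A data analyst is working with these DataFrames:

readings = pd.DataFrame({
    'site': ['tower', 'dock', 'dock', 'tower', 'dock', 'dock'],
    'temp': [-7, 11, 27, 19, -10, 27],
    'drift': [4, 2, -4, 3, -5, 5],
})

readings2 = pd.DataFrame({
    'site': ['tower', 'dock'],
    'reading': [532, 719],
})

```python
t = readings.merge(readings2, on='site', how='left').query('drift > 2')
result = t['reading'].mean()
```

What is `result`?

merge on 'site' (how='left') → 6 rows:
    site  temp  drift  reading
0  tower    -7      4      532
1   dock    11      2      719
2   dock    27     -4      719
3  tower    19      3      532
4   dock   -10     -5      719
5   dock    27      5      719
filter rows where drift > 2:
    site  temp  drift  reading
0  tower    -7      4      532
3  tower    19      3      532
5   dock    27      5      719
Finally, mean of column 'reading' = 594.333333333.

594.333333333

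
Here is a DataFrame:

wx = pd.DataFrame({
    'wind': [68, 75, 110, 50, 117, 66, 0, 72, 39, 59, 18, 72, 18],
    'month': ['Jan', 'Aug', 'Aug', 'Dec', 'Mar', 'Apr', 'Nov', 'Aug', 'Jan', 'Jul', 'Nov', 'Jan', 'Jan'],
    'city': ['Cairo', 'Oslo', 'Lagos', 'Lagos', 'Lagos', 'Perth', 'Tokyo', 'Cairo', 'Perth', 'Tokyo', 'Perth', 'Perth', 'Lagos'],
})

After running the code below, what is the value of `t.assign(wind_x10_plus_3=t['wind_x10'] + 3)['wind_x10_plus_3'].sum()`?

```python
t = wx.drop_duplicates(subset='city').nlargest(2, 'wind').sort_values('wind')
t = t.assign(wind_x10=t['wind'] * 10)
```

drop duplicate city (keep=first):
   wind month   city
0    68   Jan  Cairo
1    75   Aug   Oslo
2   110   Aug  Lagos
5    66   Apr  Perth
6     0   Nov  Tokyo
take 2 rows with largest wind:
   wind month   city
2   110   Aug  Lagos
1    75   Aug   Oslo
sort by wind:
   wind month   city
1    75   Aug   Oslo
2   110   Aug  Lagos
add column wind_x10 = t['wind'] * 10:
   wind month   city  wind_x10
1    75   Aug   Oslo       750
2   110   Aug  Lagos      1100
add column wind_x10_plus_3 = t['wind_x10'] + 3:
   wind month   city  wind_x10  wind_x10_plus_3
1    75   Aug   Oslo       750              753
2   110   Aug  Lagos      1100             1103
sum of column 'wind_x10_plus_3' → 1856

1856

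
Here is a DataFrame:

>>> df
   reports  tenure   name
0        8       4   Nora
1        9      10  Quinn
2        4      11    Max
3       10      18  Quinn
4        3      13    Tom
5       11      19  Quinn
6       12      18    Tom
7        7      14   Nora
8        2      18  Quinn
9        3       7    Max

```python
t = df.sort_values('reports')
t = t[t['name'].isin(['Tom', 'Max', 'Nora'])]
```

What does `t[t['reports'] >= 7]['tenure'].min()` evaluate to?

sort by reports:
   reports  tenure   name
8        2      18  Quinn
4        3      13    Tom
9        3       7    Max
2        4      11    Max
7        7      14   Nora
0        8       4   Nora
1        9      10  Quinn
3       10      18  Quinn
5       11      19  Quinn
6       12      18    Tom
filter rows where name in ['Tom', 'Max', 'Nora']:
   reports  tenure  name
4        3      13   Tom
9        3       7   Max
2        4      11   Max
7        7      14  Nora
0        8       4  Nora
6       12      18   Tom
filter rows where reports >= 7:
   reports  tenure  name
7        7      14  Nora
0        8       4  Nora
6       12      18   Tom
The min of column 'tenure' is 4.

4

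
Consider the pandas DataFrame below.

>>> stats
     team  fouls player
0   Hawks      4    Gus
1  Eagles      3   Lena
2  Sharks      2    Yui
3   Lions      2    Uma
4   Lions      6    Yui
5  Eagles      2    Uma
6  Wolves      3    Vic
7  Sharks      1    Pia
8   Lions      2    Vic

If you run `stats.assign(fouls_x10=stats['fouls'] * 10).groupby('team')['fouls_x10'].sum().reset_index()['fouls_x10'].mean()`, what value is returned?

50.0

add column fouls_x10 = stats['fouls'] * 10:
     team  fouls player  fouls_x10
0   Hawks      4    Gus         40
1  Eagles      3   Lena         30
2  Sharks      2    Yui         20
3   Lions      2    Uma         20
4   Lions      6    Yui         60
5  Eagles      2    Uma         20
6  Wolves      3    Vic         30
7  Sharks      1    Pia         10
8   Lions      2    Vic         20
group by team, sum of fouls_x10:
team
Eagles     50
Hawks      40
Lions     100
Sharks     30
Wolves     30
Name: fouls_x10, dtype: int64
reset_index():
     team  fouls_x10
0  Eagles         50
1   Hawks         40
2   Lions        100
3  Sharks         30
4  Wolves         30
So mean() = 50.0.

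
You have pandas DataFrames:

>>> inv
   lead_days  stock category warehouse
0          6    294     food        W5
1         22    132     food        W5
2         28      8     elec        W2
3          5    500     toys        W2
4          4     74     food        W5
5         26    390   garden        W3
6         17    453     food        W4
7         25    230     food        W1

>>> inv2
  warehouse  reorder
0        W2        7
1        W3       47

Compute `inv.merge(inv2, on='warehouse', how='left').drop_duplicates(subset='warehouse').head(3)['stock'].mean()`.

230.666666667

merge on 'warehouse' (how='left') → 8 rows:
   lead_days  stock category warehouse  reorder
0          6    294     food        W5      NaN
1         22    132     food        W5      NaN
2         28      8     elec        W2      7.0
3          5    500     toys        W2      7.0
4          4     74     food        W5      NaN
5         26    390   garden        W3     47.0
6         17    453     food        W4      NaN
7         25    230     food        W1      NaN
drop duplicate warehouse (keep=first):
   lead_days  stock category warehouse  reorder
0          6    294     food        W5      NaN
2         28      8     elec        W2      7.0
5         26    390   garden        W3     47.0
6         17    453     food        W4      NaN
7         25    230     food        W1      NaN
take first 3 rows:
   lead_days  stock category warehouse  reorder
0          6    294     food        W5      NaN
2         28      8     elec        W2      7.0
5         26    390   garden        W3     47.0
The mean of column 'stock' is 230.666666667.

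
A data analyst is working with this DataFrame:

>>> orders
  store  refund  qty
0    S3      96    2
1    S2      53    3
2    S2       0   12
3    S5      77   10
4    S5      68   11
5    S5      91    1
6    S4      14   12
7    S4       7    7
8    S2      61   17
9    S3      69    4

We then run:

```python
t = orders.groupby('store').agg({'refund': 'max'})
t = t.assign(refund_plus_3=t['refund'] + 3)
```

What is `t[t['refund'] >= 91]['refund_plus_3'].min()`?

94

group by store, max of refund:
       refund
store        
S2         61
S3         96
S4         14
S5         91
add column refund_plus_3 = t['refund'] + 3:
       refund  refund_plus_3
store                       
S2         61             64
S3         96             99
S4         14             17
S5         91             94
filter rows where refund >= 91:
       refund  refund_plus_3
store                       
S3         96             99
S5         91             94
The min of column 'refund_plus_3' is 94.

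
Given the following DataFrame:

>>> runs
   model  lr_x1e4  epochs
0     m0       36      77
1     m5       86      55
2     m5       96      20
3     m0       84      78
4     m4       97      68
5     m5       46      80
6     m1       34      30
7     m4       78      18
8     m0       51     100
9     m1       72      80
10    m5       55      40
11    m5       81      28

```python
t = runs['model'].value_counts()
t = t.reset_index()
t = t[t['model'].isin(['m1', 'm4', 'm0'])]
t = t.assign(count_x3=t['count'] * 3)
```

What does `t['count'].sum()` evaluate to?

value_counts of model:
model
m5    5
m0    3
m4    2
m1    2
Name: count, dtype: int64
reset_index():
  model  count
0    m5      5
1    m0      3
2    m4      2
3    m1      2
filter rows where model in ['m1', 'm4', 'm0']:
  model  count
1    m0      3
2    m4      2
3    m1      2
add column count_x3 = t['count'] * 3:
  model  count  count_x3
1    m0      3         9
2    m4      2         6
3    m1      2         6
The sum of column 'count' is 7.

7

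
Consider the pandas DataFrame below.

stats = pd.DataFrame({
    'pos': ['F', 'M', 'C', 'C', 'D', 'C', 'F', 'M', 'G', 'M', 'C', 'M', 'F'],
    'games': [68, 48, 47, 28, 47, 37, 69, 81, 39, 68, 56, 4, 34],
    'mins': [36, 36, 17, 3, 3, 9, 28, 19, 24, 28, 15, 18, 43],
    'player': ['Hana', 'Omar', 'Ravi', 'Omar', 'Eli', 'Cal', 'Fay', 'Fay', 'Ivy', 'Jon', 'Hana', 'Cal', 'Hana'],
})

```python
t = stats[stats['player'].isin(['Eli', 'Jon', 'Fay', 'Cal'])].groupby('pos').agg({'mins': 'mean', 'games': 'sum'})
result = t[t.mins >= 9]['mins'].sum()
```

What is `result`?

58.6666666667

filter rows where player in ['Eli', 'Jon', 'Fay', 'Cal']:
   pos  games  mins player
4    D     47     3    Eli
5    C     37     9    Cal
6    F     69    28    Fay
7    M     81    19    Fay
9    M     68    28    Jon
11   M      4    18    Cal
group by pos: mean(mins), sum(games):
          mins  games
pos                  
C     9.000000     37
D     3.000000     47
F    28.000000     69
M    21.666667    153
filter rows where mins >= 9:
          mins  games
pos                  
C     9.000000     37
F    28.000000     69
M    21.666667    153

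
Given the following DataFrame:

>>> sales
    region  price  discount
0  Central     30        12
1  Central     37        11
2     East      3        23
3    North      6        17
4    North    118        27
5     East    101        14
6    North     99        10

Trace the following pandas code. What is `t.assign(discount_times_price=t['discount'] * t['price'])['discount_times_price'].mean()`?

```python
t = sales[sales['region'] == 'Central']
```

383.5

filter rows where region == 'Central':
    region  price  discount
0  Central     30        12
1  Central     37        11
add column discount_times_price = t['discount'] * t['price']:
    region  price  discount  discount_times_price
0  Central     30        12                   360
1  Central     37        11                   407
The mean of column 'discount_times_price' is 383.5.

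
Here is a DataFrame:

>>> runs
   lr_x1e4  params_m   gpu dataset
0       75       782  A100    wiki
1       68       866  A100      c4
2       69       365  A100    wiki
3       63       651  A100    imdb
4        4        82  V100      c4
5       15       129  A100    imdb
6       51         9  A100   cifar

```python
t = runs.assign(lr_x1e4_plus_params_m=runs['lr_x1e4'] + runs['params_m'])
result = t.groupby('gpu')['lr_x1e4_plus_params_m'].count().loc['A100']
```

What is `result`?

6

add column lr_x1e4_plus_params_m = runs['lr_x1e4'] + runs['params_m']:
   lr_x1e4  params_m   gpu dataset  lr_x1e4_plus_params_m
0       75       782  A100    wiki                    857
1       68       866  A100      c4                    934
2       69       365  A100    wiki                    434
3       63       651  A100    imdb                    714
4        4        82  V100      c4                     86
5       15       129  A100    imdb                    144
6       51         9  A100   cifar                     60
group by gpu, count of lr_x1e4_plus_params_m:
gpu
A100    6
V100    1
Name: lr_x1e4_plus_params_m, dtype: int64
So loc['A100'] = 6.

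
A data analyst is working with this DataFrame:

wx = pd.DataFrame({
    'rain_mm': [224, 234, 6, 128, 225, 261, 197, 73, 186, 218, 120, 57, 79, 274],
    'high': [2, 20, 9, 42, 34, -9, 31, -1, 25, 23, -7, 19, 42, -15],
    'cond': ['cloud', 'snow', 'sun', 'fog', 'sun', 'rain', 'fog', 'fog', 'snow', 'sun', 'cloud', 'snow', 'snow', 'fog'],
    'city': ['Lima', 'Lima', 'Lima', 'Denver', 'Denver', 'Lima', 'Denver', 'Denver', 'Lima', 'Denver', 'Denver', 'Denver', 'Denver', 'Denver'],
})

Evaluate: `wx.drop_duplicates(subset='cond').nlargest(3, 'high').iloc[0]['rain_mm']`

128

drop duplicate cond (keep=first):
   rain_mm  high   cond    city
0      224     2  cloud    Lima
1      234    20   snow    Lima
2        6     9    sun    Lima
3      128    42    fog  Denver
5      261    -9   rain    Lima
take 3 rows with largest high:
   rain_mm  high  cond    city
3      128    42   fog  Denver
1      234    20  snow    Lima
2        6     9   sun    Lima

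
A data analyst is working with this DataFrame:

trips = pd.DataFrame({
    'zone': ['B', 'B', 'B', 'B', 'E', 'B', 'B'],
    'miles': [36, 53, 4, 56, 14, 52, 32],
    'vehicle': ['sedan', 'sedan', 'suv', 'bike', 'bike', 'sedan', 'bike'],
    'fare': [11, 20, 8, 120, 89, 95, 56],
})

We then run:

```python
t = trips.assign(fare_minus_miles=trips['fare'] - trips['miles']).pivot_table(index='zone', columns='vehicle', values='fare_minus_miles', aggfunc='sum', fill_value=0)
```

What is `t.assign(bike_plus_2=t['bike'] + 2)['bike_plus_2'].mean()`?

83.5

add column fare_minus_miles = trips['fare'] - trips['miles']:
  zone  miles vehicle  fare  fare_minus_miles
0    B     36   sedan    11               -25
1    B     53   sedan    20               -33
2    B      4     suv     8                 4
3    B     56    bike   120                64
4    E     14    bike    89                75
5    B     52   sedan    95                43
6    B     32    bike    56                24
pivot: rows=zone, cols=vehicle, sum(fare_minus_miles):
vehicle  bike  sedan  suv
zone                     
B          88    -15    4
E          75      0    0
add column bike_plus_2 = t['bike'] + 2:
vehicle  bike  sedan  suv  bike_plus_2
zone                                  
B          88    -15    4           90
E          75      0    0           77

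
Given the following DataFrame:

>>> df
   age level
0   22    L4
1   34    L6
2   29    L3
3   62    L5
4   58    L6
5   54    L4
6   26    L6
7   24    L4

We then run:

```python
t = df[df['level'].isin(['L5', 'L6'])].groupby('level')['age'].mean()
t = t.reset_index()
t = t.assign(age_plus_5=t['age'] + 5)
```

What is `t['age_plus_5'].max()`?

filter rows where level in ['L5', 'L6']:
   age level
1   34    L6
3   62    L5
4   58    L6
6   26    L6
group by level, mean of age:
level
L5    62.000000
L6    39.333333
Name: age, dtype: float64
reset_index():
  level        age
0    L5  62.000000
1    L6  39.333333
add column age_plus_5 = t['age'] + 5:
  level        age  age_plus_5
0    L5  62.000000   67.000000
1    L6  39.333333   44.333333
Finally, max of column 'age_plus_5' = 67.0.

67.0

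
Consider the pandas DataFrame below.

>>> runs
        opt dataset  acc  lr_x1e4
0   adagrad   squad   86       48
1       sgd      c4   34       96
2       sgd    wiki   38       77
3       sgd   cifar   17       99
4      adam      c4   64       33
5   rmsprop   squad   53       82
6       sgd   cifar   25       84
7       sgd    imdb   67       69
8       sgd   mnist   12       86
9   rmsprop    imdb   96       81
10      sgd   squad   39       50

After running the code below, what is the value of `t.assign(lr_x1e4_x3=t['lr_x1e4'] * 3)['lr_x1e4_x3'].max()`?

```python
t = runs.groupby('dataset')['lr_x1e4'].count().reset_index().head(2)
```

6

group by dataset, count of lr_x1e4:
dataset
c4       2
cifar    2
imdb     2
mnist    1
squad    3
wiki     1
Name: lr_x1e4, dtype: int64
reset_index():
  dataset  lr_x1e4
0      c4        2
1   cifar        2
2    imdb        2
3   mnist        1
4   squad        3
5    wiki        1
take first 2 rows:
  dataset  lr_x1e4
0      c4        2
1   cifar        2
add column lr_x1e4_x3 = t['lr_x1e4'] * 3:
  dataset  lr_x1e4  lr_x1e4_x3
0      c4        2           6
1   cifar        2           6
max of column 'lr_x1e4_x3' → 6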